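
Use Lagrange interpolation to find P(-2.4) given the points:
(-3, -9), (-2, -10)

Lagrange interpolation formula:
P(x) = Σ yᵢ × Lᵢ(x)
where Lᵢ(x) = Π_{j≠i} (x - xⱼ)/(xᵢ - xⱼ)

L_0(-2.4) = (-2.4 - (-2))/(-3 - (-2)) = 0.400000
L_1(-2.4) = (-2.4 - (-3))/(-2 - (-3)) = 0.600000

P(-2.4) = (-9)×L_0(-2.4) + (-10)×L_1(-2.4)
P(-2.4) = -9.600000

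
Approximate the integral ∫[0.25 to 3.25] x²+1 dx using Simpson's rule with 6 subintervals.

f(x) = x²+1
a = 0.25, b = 3.25, n = 6
h = (b - a)/n = 0.500000

Simpson's rule: (h/3)[f(x₀) + 4f(x₁) + 2f(x₂) + ... + f(xₙ)]

x_0 = 0.2500, f(x_0) = 1.062500, coefficient = 1
x_1 = 0.7500, f(x_1) = 1.562500, coefficient = 4
x_2 = 1.2500, f(x_2) = 2.562500, coefficient = 2
x_3 = 1.7500, f(x_3) = 4.062500, coefficient = 4
x_4 = 2.2500, f(x_4) = 6.062500, coefficient = 2
x_5 = 2.7500, f(x_5) = 8.562500, coefficient = 4
x_6 = 3.2500, f(x_6) = 11.562500, coefficient = 1

I ≈ (0.500000/3) × 86.625000 = 14.437500
Exact value: 14.437500
Error: 0.000000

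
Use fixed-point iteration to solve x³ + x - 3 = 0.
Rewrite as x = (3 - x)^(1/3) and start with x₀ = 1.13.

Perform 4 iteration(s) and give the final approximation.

Equation: x³ + x - 3 = 0
Fixed-point form: x = (3 - x)^(1/3)
x₀ = 1.13

x_1 = g(1.130000) = 1.232009
x_2 = g(1.232009) = 1.209187
x_3 = g(1.209187) = 1.214367
x_4 = g(1.214367) = 1.213195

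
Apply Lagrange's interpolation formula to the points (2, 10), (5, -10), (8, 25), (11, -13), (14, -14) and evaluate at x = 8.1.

Lagrange interpolation formula:
P(x) = Σ yᵢ × Lᵢ(x)
where Lᵢ(x) = Π_{j≠i} (x - xⱼ)/(xᵢ - xⱼ)

L_0(8.1) = (8.1 - 5)/(2 - 5) × (8.1 - 8)/(2 - 8) × (8.1 - 11)/(2 - 11) × (8.1 - 14)/(2 - 14) = 0.002728
L_1(8.1) = (8.1 - 2)/(5 - 2) × (8.1 - 8)/(5 - 8) × (8.1 - 11)/(5 - 11) × (8.1 - 14)/(5 - 14) = -0.021476
L_2(8.1) = (8.1 - 2)/(8 - 2) × (8.1 - 5)/(8 - 5) × (8.1 - 11)/(8 - 11) × (8.1 - 14)/(8 - 14) = 0.998611
L_3(8.1) = (8.1 - 2)/(11 - 2) × (8.1 - 5)/(11 - 5) × (8.1 - 8)/(11 - 8) × (8.1 - 14)/(11 - 14) = 0.022957
L_4(8.1) = (8.1 - 2)/(14 - 2) × (8.1 - 5)/(14 - 5) × (8.1 - 8)/(14 - 8) × (8.1 - 11)/(14 - 11) = -0.002821

P(8.1) = 10×L_0(8.1) + (-10)×L_1(8.1) + 25×L_2(8.1) + (-13)×L_3(8.1) + (-14)×L_4(8.1)
P(8.1) = 24.948383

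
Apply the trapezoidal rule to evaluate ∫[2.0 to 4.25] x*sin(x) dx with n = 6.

f(x) = x*sin(x)
a = 2.0, b = 4.25, n = 6
h = (b - a)/n = 0.375000

Trapezoidal rule: (h/2)[f(x₀) + 2f(x₁) + 2f(x₂) + ... + f(xₙ)]

x_0 = 2.0000, f(x_0) = 1.818595, coefficient = 1
x_1 = 2.3750, f(x_1) = 1.647502, coefficient = 2
x_2 = 2.7500, f(x_2) = 1.049568, coefficient = 2
x_3 = 3.1250, f(x_3) = 0.051850, coefficient = 2
x_4 = 3.5000, f(x_4) = -1.227741, coefficient = 2
x_5 = 3.8750, f(x_5) = -2.593944, coefficient = 2
x_6 = 4.2500, f(x_6) = -3.803705, coefficient = 1

I ≈ (0.375000/2) × -4.130641 = -0.774495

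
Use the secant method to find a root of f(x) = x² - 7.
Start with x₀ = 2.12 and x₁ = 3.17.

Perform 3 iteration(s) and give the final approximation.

f(x) = x² - 7
x₀ = 2.12, x₁ = 3.17

Secant formula: x_{n+1} = x_n - f(x_n)(x_n - x_{n-1})/(f(x_n) - f(x_{n-1}))

Iteration 1:
  f(2.120000) = -2.505600
  f(3.170000) = 3.048900
  x_2 = 3.170000 - 3.048900×(3.170000 - 2.120000)/(3.048900 - (-2.505600))
       = 2.593648
Iteration 2:
  f(3.170000) = 3.048900
  f(2.593648) = -0.272988
  x_3 = 2.593648 - (-0.272988)×(2.593648 - 3.170000)/(-0.272988 - 3.048900)
       = 2.641012
Iteration 3:
  f(2.593648) = -0.272988
  f(2.641012) = -0.025055
  x_4 = 2.641012 - (-0.025055)×(2.641012 - 2.593648)/(-0.025055 - (-0.272988))
       = 2.645798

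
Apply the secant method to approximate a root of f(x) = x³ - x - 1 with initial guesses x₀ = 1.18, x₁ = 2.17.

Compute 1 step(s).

f(x) = x³ - x - 1
x₀ = 1.18, x₁ = 2.17

Secant formula: x_{n+1} = x_n - f(x_n)(x_n - x_{n-1})/(f(x_n) - f(x_{n-1}))

Iteration 1:
  f(1.180000) = -0.536968
  f(2.170000) = 7.048313
  x_2 = 2.170000 - 7.048313×(2.170000 - 1.180000)/(7.048313 - (-0.536968))
       = 1.250083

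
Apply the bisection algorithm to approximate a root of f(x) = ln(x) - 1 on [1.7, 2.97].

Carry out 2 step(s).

f(x) = ln(x) - 1
Initial interval: [1.7, 2.97]

Iteration 1:
  c_1 = (1.700000 + 2.970000)/2 = 2.335000
  f(c_1) = f(2.335000) = -0.151988
  f(a) × f(c) ≥ 0, new interval: [2.335000, 2.970000]
Iteration 2:
  c_2 = (2.335000 + 2.970000)/2 = 2.652500
  f(c_2) = f(2.652500) = -0.024497
  f(a) × f(c) ≥ 0, new interval: [2.652500, 2.970000]

After 2 iteration(s), the approximation is c_2 = 2.652500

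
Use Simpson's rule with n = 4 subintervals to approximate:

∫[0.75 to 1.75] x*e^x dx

f(x) = x*e^x
a = 0.75, b = 1.75, n = 4
h = (b - a)/n = 0.250000

Simpson's rule: (h/3)[f(x₀) + 4f(x₁) + 2f(x₂) + ... + f(xₙ)]

x_0 = 0.7500, f(x_0) = 1.587750, coefficient = 1
x_1 = 1.0000, f(x_1) = 2.718282, coefficient = 4
x_2 = 1.2500, f(x_2) = 4.362929, coefficient = 2
x_3 = 1.5000, f(x_3) = 6.722534, coefficient = 4
x_4 = 1.7500, f(x_4) = 10.070555, coefficient = 1

I ≈ (0.250000/3) × 58.147424 = 4.845619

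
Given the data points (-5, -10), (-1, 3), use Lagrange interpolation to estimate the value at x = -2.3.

Lagrange interpolation formula:
P(x) = Σ yᵢ × Lᵢ(x)
where Lᵢ(x) = Π_{j≠i} (x - xⱼ)/(xᵢ - xⱼ)

L_0(-2.3) = (-2.3 - (-1))/(-5 - (-1)) = 0.325000
L_1(-2.3) = (-2.3 - (-5))/(-1 - (-5)) = 0.675000

P(-2.3) = (-10)×L_0(-2.3) + 3×L_1(-2.3)
P(-2.3) = -1.225000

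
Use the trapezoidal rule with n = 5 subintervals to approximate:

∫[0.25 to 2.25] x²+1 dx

f(x) = x²+1
a = 0.25, b = 2.25, n = 5
h = (b - a)/n = 0.400000

Trapezoidal rule: (h/2)[f(x₀) + 2f(x₁) + 2f(x₂) + ... + f(xₙ)]

x_0 = 0.2500, f(x_0) = 1.062500, coefficient = 1
x_1 = 0.6500, f(x_1) = 1.422500, coefficient = 2
x_2 = 1.0500, f(x_2) = 2.102500, coefficient = 2
x_3 = 1.4500, f(x_3) = 3.102500, coefficient = 2
x_4 = 1.8500, f(x_4) = 4.422500, coefficient = 2
x_5 = 2.2500, f(x_5) = 6.062500, coefficient = 1

I ≈ (0.400000/2) × 29.225000 = 5.845000
Exact value: 5.791667
Error: 0.053333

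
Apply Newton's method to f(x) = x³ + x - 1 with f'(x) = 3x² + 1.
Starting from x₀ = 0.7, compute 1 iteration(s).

f(x) = x³ + x - 1
f'(x) = 3x² + 1
x₀ = 0.7

Newton-Raphson formula: x_{n+1} = x_n - f(x_n)/f'(x_n)

Iteration 1:
  f(0.700000) = 0.043000
  f'(0.700000) = 2.470000
  x_1 = 0.700000 - 0.043000/2.470000 = 0.682591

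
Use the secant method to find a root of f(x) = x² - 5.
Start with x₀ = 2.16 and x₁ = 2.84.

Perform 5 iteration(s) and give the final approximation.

f(x) = x² - 5
x₀ = 2.16, x₁ = 2.84

Secant formula: x_{n+1} = x_n - f(x_n)(x_n - x_{n-1})/(f(x_n) - f(x_{n-1}))

Iteration 1:
  f(2.160000) = -0.334400
  f(2.840000) = 3.065600
  x_2 = 2.840000 - 3.065600×(2.840000 - 2.160000)/(3.065600 - (-0.334400))
       = 2.226880
Iteration 2:
  f(2.840000) = 3.065600
  f(2.226880) = -0.041005
  x_3 = 2.226880 - (-0.041005)×(2.226880 - 2.840000)/(-0.041005 - 3.065600)
       = 2.234973
Iteration 3:
  f(2.226880) = -0.041005
  f(2.234973) = -0.004896
  x_4 = 2.234973 - (-0.004896)×(2.234973 - 2.226880)/(-0.004896 - (-0.041005))
       = 2.236070
Iteration 4:
  f(2.234973) = -0.004896
  f(2.236070) = 0.000010
  x_5 = 2.236070 - 0.000010×(2.236070 - 2.234973)/(0.000010 - (-0.004896))
       = 2.236068
Iteration 5:
  f(2.236070) = 0.000010
  f(2.236068) = 0.000000
  x_6 = 2.236068 - 0.000000×(2.236068 - 2.236070)/(0.000000 - 0.000010)
       = 2.236068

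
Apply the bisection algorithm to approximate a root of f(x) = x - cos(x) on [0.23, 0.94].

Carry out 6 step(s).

f(x) = x - cos(x)
Initial interval: [0.23, 0.94]

Iteration 1:
  c_1 = (0.230000 + 0.940000)/2 = 0.585000
  f(c_1) = f(0.585000) = -0.248712
  f(a) × f(c) ≥ 0, new interval: [0.585000, 0.940000]
Iteration 2:
  c_2 = (0.585000 + 0.940000)/2 = 0.762500
  f(c_2) = f(0.762500) = 0.039389
  f(a) × f(c) < 0, new interval: [0.585000, 0.762500]
Iteration 3:
  c_3 = (0.585000 + 0.762500)/2 = 0.673750
  f(c_3) = f(0.673750) = -0.107737
  f(a) × f(c) ≥ 0, new interval: [0.673750, 0.762500]
Iteration 4:
  c_4 = (0.673750 + 0.762500)/2 = 0.718125
  f(c_4) = f(0.718125) = -0.034916
  f(a) × f(c) ≥ 0, new interval: [0.718125, 0.762500]
Iteration 5:
  c_5 = (0.718125 + 0.762500)/2 = 0.740312
  f(c_5) = f(0.740312) = 0.002055
  f(a) × f(c) < 0, new interval: [0.718125, 0.740312]
Iteration 6:
  c_6 = (0.718125 + 0.740312)/2 = 0.729219
  f(c_6) = f(0.729219) = -0.016476
  f(a) × f(c) ≥ 0, new interval: [0.729219, 0.740312]

After 6 iteration(s), the approximation is c_6 = 0.729219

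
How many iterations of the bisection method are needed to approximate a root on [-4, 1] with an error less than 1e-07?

We need (b-a)/2^n ≤ 1e-07
(1 - (-4))/2^n ≤ 1e-07
5/2^n ≤ 1e-07
2^n ≥ 50000000
n ≥ log₂(50000000) = 25.58
n ≥ 26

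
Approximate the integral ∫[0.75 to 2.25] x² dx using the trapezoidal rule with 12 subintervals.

f(x) = x²
a = 0.75, b = 2.25, n = 12
h = (b - a)/n = 0.125000

Trapezoidal rule: (h/2)[f(x₀) + 2f(x₁) + 2f(x₂) + ... + f(xₙ)]

x_0 = 0.7500, f(x_0) = 0.562500, coefficient = 1
x_1 = 0.8750, f(x_1) = 0.765625, coefficient = 2
x_2 = 1.0000, f(x_2) = 1.000000, coefficient = 2
x_3 = 1.1250, f(x_3) = 1.265625, coefficient = 2
x_4 = 1.2500, f(x_4) = 1.562500, coefficient = 2
x_5 = 1.3750, f(x_5) = 1.890625, coefficient = 2
x_6 = 1.5000, f(x_6) = 2.250000, coefficient = 2
x_7 = 1.6250, f(x_7) = 2.640625, coefficient = 2
x_8 = 1.7500, f(x_8) = 3.062500, coefficient = 2
x_9 = 1.8750, f(x_9) = 3.515625, coefficient = 2
x_10 = 2.0000, f(x_10) = 4.000000, coefficient = 2
x_11 = 2.1250, f(x_11) = 4.515625, coefficient = 2
x_12 = 2.2500, f(x_12) = 5.062500, coefficient = 1

I ≈ (0.125000/2) × 58.562500 = 3.660156
Exact value: 3.656250
Error: 0.003906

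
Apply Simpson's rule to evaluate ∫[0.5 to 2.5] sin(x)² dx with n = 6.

f(x) = sin(x)²
a = 0.5, b = 2.5, n = 6
h = (b - a)/n = 0.333333

Simpson's rule: (h/3)[f(x₀) + 4f(x₁) + 2f(x₂) + ... + f(xₙ)]

x_0 = 0.5000, f(x_0) = 0.229849, coefficient = 1
x_1 = 0.8333, f(x_1) = 0.547862, coefficient = 4
x_2 = 1.1667, f(x_2) = 0.845379, coefficient = 2
x_3 = 1.5000, f(x_3) = 0.994996, coefficient = 4
x_4 = 1.8333, f(x_4) = 0.932643, coefficient = 2
x_5 = 2.1667, f(x_5) = 0.685022, coefficient = 4
x_6 = 2.5000, f(x_6) = 0.358169, coefficient = 1

I ≈ (0.333333/3) × 13.055581 = 1.450620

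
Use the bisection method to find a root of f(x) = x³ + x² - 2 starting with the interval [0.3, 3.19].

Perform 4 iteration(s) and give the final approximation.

f(x) = x³ + x² - 2
Initial interval: [0.3, 3.19]

Iteration 1:
  c_1 = (0.300000 + 3.190000)/2 = 1.745000
  f(c_1) = f(1.745000) = 6.358594
  f(a) × f(c) < 0, new interval: [0.300000, 1.745000]
Iteration 2:
  c_2 = (0.300000 + 1.745000)/2 = 1.022500
  f(c_2) = f(1.022500) = 0.114536
  f(a) × f(c) < 0, new interval: [0.300000, 1.022500]
Iteration 3:
  c_3 = (0.300000 + 1.022500)/2 = 0.661250
  f(c_3) = f(0.661250) = -1.273616
  f(a) × f(c) ≥ 0, new interval: [0.661250, 1.022500]
Iteration 4:
  c_4 = (0.661250 + 1.022500)/2 = 0.841875
  f(c_4) = f(0.841875) = -0.694565
  f(a) × f(c) ≥ 0, new interval: [0.841875, 1.022500]

After 4 iteration(s), the approximation is c_4 = 0.841875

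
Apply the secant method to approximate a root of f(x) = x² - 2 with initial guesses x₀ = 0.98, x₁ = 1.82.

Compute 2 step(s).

f(x) = x² - 2
x₀ = 0.98, x₁ = 1.82

Secant formula: x_{n+1} = x_n - f(x_n)(x_n - x_{n-1})/(f(x_n) - f(x_{n-1}))

Iteration 1:
  f(0.980000) = -1.039600
  f(1.820000) = 1.312400
  x_2 = 1.820000 - 1.312400×(1.820000 - 0.980000)/(1.312400 - (-1.039600))
       = 1.351286
Iteration 2:
  f(1.820000) = 1.312400
  f(1.351286) = -0.174027
  x_3 = 1.351286 - (-0.174027)×(1.351286 - 1.820000)/(-0.174027 - 1.312400)
       = 1.406162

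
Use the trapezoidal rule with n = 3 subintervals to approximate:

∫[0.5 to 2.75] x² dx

f(x) = x²
a = 0.5, b = 2.75, n = 3
h = (b - a)/n = 0.750000

Trapezoidal rule: (h/2)[f(x₀) + 2f(x₁) + 2f(x₂) + ... + f(xₙ)]

x_0 = 0.5000, f(x_0) = 0.250000, coefficient = 1
x_1 = 1.2500, f(x_1) = 1.562500, coefficient = 2
x_2 = 2.0000, f(x_2) = 4.000000, coefficient = 2
x_3 = 2.7500, f(x_3) = 7.562500, coefficient = 1

I ≈ (0.750000/2) × 18.937500 = 7.101562
Exact value: 6.890625
Error: 0.210938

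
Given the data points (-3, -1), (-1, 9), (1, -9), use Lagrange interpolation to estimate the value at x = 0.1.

Lagrange interpolation formula:
P(x) = Σ yᵢ × Lᵢ(x)
where Lᵢ(x) = Π_{j≠i} (x - xⱼ)/(xᵢ - xⱼ)

L_0(0.1) = (0.1 - (-1))/(-3 - (-1)) × (0.1 - 1)/(-3 - 1) = -0.123750
L_1(0.1) = (0.1 - (-3))/(-1 - (-3)) × (0.1 - 1)/(-1 - 1) = 0.697500
L_2(0.1) = (0.1 - (-3))/(1 - (-3)) × (0.1 - (-1))/(1 - (-1)) = 0.426250

P(0.1) = (-1)×L_0(0.1) + 9×L_1(0.1) + (-9)×L_2(0.1)
P(0.1) = 2.565000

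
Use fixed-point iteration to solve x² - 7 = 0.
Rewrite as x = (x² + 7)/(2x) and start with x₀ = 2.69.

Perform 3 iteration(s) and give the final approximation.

Equation: x² - 7 = 0
Fixed-point form: x = (x² + 7)/(2x)
x₀ = 2.69

x_1 = g(2.690000) = 2.646115
x_2 = g(2.646115) = 2.645751
x_3 = g(2.645751) = 2.645751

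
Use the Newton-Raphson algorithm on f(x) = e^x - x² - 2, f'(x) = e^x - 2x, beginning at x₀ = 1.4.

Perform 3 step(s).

f(x) = e^x - x² - 2
f'(x) = e^x - 2x
x₀ = 1.4

Newton-Raphson formula: x_{n+1} = x_n - f(x_n)/f'(x_n)

Iteration 1:
  f(1.400000) = 0.095200
  f'(1.400000) = 1.255200
  x_1 = 1.400000 - 0.095200/1.255200 = 1.324156
Iteration 2:
  f(1.324156) = 0.005622
  f'(1.324156) = 1.110699
  x_2 = 1.324156 - 0.005622/1.110699 = 1.319094
Iteration 3:
  f(1.319094) = 0.000022
  f'(1.319094) = 1.101843
  x_3 = 1.319094 - 0.000022/1.101843 = 1.319074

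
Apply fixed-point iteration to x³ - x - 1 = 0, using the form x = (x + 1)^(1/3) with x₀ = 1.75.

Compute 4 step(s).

Equation: x³ - x - 1 = 0
Fixed-point form: x = (x + 1)^(1/3)
x₀ = 1.75

x_1 = g(1.750000) = 1.401020
x_2 = g(1.401020) = 1.339055
x_3 = g(1.339055) = 1.327436
x_4 = g(1.327436) = 1.325234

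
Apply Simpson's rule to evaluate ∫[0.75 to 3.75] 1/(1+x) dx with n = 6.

f(x) = 1/(1+x)
a = 0.75, b = 3.75, n = 6
h = (b - a)/n = 0.500000

Simpson's rule: (h/3)[f(x₀) + 4f(x₁) + 2f(x₂) + ... + f(xₙ)]

x_0 = 0.7500, f(x_0) = 0.571429, coefficient = 1
x_1 = 1.2500, f(x_1) = 0.444444, coefficient = 4
x_2 = 1.7500, f(x_2) = 0.363636, coefficient = 2
x_3 = 2.2500, f(x_3) = 0.307692, coefficient = 4
x_4 = 2.7500, f(x_4) = 0.266667, coefficient = 2
x_5 = 3.2500, f(x_5) = 0.235294, coefficient = 4
x_6 = 3.7500, f(x_6) = 0.210526, coefficient = 1

I ≈ (0.500000/3) × 5.992284 = 0.998714
Exact value: 0.998529
Error: 0.000185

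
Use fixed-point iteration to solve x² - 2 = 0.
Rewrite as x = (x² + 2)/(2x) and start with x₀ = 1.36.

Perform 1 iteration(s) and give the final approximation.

Equation: x² - 2 = 0
Fixed-point form: x = (x² + 2)/(2x)
x₀ = 1.36

x_1 = g(1.360000) = 1.415294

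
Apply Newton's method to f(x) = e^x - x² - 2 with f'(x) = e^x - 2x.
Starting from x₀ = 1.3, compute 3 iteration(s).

f(x) = e^x - x² - 2
f'(x) = e^x - 2x
x₀ = 1.3

Newton-Raphson formula: x_{n+1} = x_n - f(x_n)/f'(x_n)

Iteration 1:
  f(1.300000) = -0.020703
  f'(1.300000) = 1.069297
  x_1 = 1.300000 - (-0.020703)/1.069297 = 1.319362
Iteration 2:
  f(1.319362) = 0.000317
  f'(1.319362) = 1.102309
  x_2 = 1.319362 - 0.000317/1.102309 = 1.319074
Iteration 3:
  f(1.319074) = 0.000000
  f'(1.319074) = 1.101808
  x_3 = 1.319074 - 0.000000/1.101808 = 1.319074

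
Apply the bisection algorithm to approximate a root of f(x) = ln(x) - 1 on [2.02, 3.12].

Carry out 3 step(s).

f(x) = ln(x) - 1
Initial interval: [2.02, 3.12]

Iteration 1:
  c_1 = (2.020000 + 3.120000)/2 = 2.570000
  f(c_1) = f(2.570000) = -0.056094
  f(a) × f(c) ≥ 0, new interval: [2.570000, 3.120000]
Iteration 2:
  c_2 = (2.570000 + 3.120000)/2 = 2.845000
  f(c_2) = f(2.845000) = 0.045563
  f(a) × f(c) < 0, new interval: [2.570000, 2.845000]
Iteration 3:
  c_3 = (2.570000 + 2.845000)/2 = 2.707500
  f(c_3) = f(2.707500) = -0.003974
  f(a) × f(c) ≥ 0, new interval: [2.707500, 2.845000]

After 3 iteration(s), the approximation is c_3 = 2.707500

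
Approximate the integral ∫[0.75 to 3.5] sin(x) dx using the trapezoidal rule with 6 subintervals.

f(x) = sin(x)
a = 0.75, b = 3.5, n = 6
h = (b - a)/n = 0.458333

Trapezoidal rule: (h/2)[f(x₀) + 2f(x₁) + 2f(x₂) + ... + f(xₙ)]

x_0 = 0.7500, f(x_0) = 0.681639, coefficient = 1
x_1 = 1.2083, f(x_1) = 0.935026, coefficient = 2
x_2 = 1.6667, f(x_2) = 0.995408, coefficient = 2
x_3 = 2.1250, f(x_3) = 0.850320, coefficient = 2
x_4 = 2.5833, f(x_4) = 0.529711, coefficient = 2
x_5 = 3.0417, f(x_5) = 0.099760, coefficient = 2
x_6 = 3.5000, f(x_6) = -0.350783, coefficient = 1

I ≈ (0.458333/2) × 7.151304 = 1.638841
Exact value: 1.668146
Error: 0.029305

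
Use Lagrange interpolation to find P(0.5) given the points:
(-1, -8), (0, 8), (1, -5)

Lagrange interpolation formula:
P(x) = Σ yᵢ × Lᵢ(x)
where Lᵢ(x) = Π_{j≠i} (x - xⱼ)/(xᵢ - xⱼ)

L_0(0.5) = (0.5 - 0)/(-1 - 0) × (0.5 - 1)/(-1 - 1) = -0.125000
L_1(0.5) = (0.5 - (-1))/(0 - (-1)) × (0.5 - 1)/(0 - 1) = 0.750000
L_2(0.5) = (0.5 - (-1))/(1 - (-1)) × (0.5 - 0)/(1 - 0) = 0.375000

P(0.5) = (-8)×L_0(0.5) + 8×L_1(0.5) + (-5)×L_2(0.5)
P(0.5) = 5.125000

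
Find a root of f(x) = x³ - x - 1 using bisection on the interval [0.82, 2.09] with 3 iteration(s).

f(x) = x³ - x - 1
Initial interval: [0.82, 2.09]

Iteration 1:
  c_1 = (0.820000 + 2.090000)/2 = 1.455000
  f(c_1) = f(1.455000) = 0.625271
  f(a) × f(c) < 0, new interval: [0.820000, 1.455000]
Iteration 2:
  c_2 = (0.820000 + 1.455000)/2 = 1.137500
  f(c_2) = f(1.137500) = -0.665682
  f(a) × f(c) ≥ 0, new interval: [1.137500, 1.455000]
Iteration 3:
  c_3 = (1.137500 + 1.455000)/2 = 1.296250
  f(c_3) = f(1.296250) = -0.118208
  f(a) × f(c) ≥ 0, new interval: [1.296250, 1.455000]

After 3 iteration(s), the approximation is c_3 = 1.296250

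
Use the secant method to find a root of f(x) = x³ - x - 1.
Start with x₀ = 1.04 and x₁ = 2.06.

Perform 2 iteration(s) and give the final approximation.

f(x) = x³ - x - 1
x₀ = 1.04, x₁ = 2.06

Secant formula: x_{n+1} = x_n - f(x_n)(x_n - x_{n-1})/(f(x_n) - f(x_{n-1}))

Iteration 1:
  f(1.040000) = -0.915136
  f(2.060000) = 5.681816
  x_2 = 2.060000 - 5.681816×(2.060000 - 1.040000)/(5.681816 - (-0.915136))
       = 1.181495
Iteration 2:
  f(2.060000) = 5.681816
  f(1.181495) = -0.532209
  x_3 = 1.181495 - (-0.532209)×(1.181495 - 2.060000)/(-0.532209 - 5.681816)
       = 1.256736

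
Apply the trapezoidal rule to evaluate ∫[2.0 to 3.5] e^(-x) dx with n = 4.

f(x) = e^(-x)
a = 2.0, b = 3.5, n = 4
h = (b - a)/n = 0.375000

Trapezoidal rule: (h/2)[f(x₀) + 2f(x₁) + 2f(x₂) + ... + f(xₙ)]

x_0 = 2.0000, f(x_0) = 0.135335, coefficient = 1
x_1 = 2.3750, f(x_1) = 0.093014, coefficient = 2
x_2 = 2.7500, f(x_2) = 0.063928, coefficient = 2
x_3 = 3.1250, f(x_3) = 0.043937, coefficient = 2
x_4 = 3.5000, f(x_4) = 0.030197, coefficient = 1

I ≈ (0.375000/2) × 0.567291 = 0.106367
Exact value: 0.105138
Error: 0.001229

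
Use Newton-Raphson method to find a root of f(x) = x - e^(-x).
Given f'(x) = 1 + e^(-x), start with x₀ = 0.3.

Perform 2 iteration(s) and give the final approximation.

f(x) = x - e^(-x)
f'(x) = 1 + e^(-x)
x₀ = 0.3

Newton-Raphson formula: x_{n+1} = x_n - f(x_n)/f'(x_n)

Iteration 1:
  f(0.300000) = -0.440818
  f'(0.300000) = 1.740818
  x_1 = 0.300000 - (-0.440818)/1.740818 = 0.553225
Iteration 2:
  f(0.553225) = -0.021868
  f'(0.553225) = 1.575092
  x_2 = 0.553225 - (-0.021868)/1.575092 = 0.567108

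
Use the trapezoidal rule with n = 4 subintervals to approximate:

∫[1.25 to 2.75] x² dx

f(x) = x²
a = 1.25, b = 2.75, n = 4
h = (b - a)/n = 0.375000

Trapezoidal rule: (h/2)[f(x₀) + 2f(x₁) + 2f(x₂) + ... + f(xₙ)]

x_0 = 1.2500, f(x_0) = 1.562500, coefficient = 1
x_1 = 1.6250, f(x_1) = 2.640625, coefficient = 2
x_2 = 2.0000, f(x_2) = 4.000000, coefficient = 2
x_3 = 2.3750, f(x_3) = 5.640625, coefficient = 2
x_4 = 2.7500, f(x_4) = 7.562500, coefficient = 1

I ≈ (0.375000/2) × 33.687500 = 6.316406
Exact value: 6.281250
Error: 0.035156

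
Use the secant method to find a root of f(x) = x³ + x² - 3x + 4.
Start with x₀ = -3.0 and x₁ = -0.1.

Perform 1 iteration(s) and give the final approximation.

f(x) = x³ + x² - 3x + 4
x₀ = -3.0, x₁ = -0.1

Secant formula: x_{n+1} = x_n - f(x_n)(x_n - x_{n-1})/(f(x_n) - f(x_{n-1}))

Iteration 1:
  f(-3.000000) = -5.000000
  f(-0.100000) = 4.309000
  x_2 = -0.100000 - 4.309000×(-0.100000 - (-3.000000))/(4.309000 - (-5.000000))
       = -1.442368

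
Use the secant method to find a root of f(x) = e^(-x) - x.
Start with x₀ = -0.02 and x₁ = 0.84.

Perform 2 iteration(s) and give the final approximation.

f(x) = e^(-x) - x
x₀ = -0.02, x₁ = 0.84

Secant formula: x_{n+1} = x_n - f(x_n)(x_n - x_{n-1})/(f(x_n) - f(x_{n-1}))

Iteration 1:
  f(-0.020000) = 1.040201
  f(0.840000) = -0.408289
  x_2 = 0.840000 - (-0.408289)×(0.840000 - (-0.020000))/(-0.408289 - 1.040201)
       = 0.597590
Iteration 2:
  f(0.840000) = -0.408289
  f(0.597590) = -0.047454
  x_3 = 0.597590 - (-0.047454)×(0.597590 - 0.840000)/(-0.047454 - (-0.408289))
       = 0.565710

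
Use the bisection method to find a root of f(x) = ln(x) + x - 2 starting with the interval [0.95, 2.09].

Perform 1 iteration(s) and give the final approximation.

f(x) = ln(x) + x - 2
Initial interval: [0.95, 2.09]

Iteration 1:
  c_1 = (0.950000 + 2.090000)/2 = 1.520000
  f(c_1) = f(1.520000) = -0.061290
  f(a) × f(c) ≥ 0, new interval: [1.520000, 2.090000]

After 1 iteration(s), the approximation is c_1 = 1.520000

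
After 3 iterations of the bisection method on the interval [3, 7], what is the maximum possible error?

Bisection error bound: |error| ≤ (b-a)/2^n
|error| ≤ (7 - 3)/2^3 = 4/2^3
|error| ≤ 0.5000000000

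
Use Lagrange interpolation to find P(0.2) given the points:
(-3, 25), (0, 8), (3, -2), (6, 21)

Lagrange interpolation formula:
P(x) = Σ yᵢ × Lᵢ(x)
where Lᵢ(x) = Π_{j≠i} (x - xⱼ)/(xᵢ - xⱼ)

L_0(0.2) = (0.2 - 0)/(-3 - 0) × (0.2 - 3)/(-3 - 3) × (0.2 - 6)/(-3 - 6) = -0.020049
L_1(0.2) = (0.2 - (-3))/(0 - (-3)) × (0.2 - 3)/(0 - 3) × (0.2 - 6)/(0 - 6) = 0.962370
L_2(0.2) = (0.2 - (-3))/(3 - (-3)) × (0.2 - 0)/(3 - 0) × (0.2 - 6)/(3 - 6) = 0.068741
L_3(0.2) = (0.2 - (-3))/(6 - (-3)) × (0.2 - 0)/(6 - 0) × (0.2 - 3)/(6 - 3) = -0.011062

P(0.2) = 25×L_0(0.2) + 8×L_1(0.2) + (-2)×L_2(0.2) + 21×L_3(0.2)
P(0.2) = 6.827951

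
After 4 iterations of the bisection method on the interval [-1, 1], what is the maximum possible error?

Bisection error bound: |error| ≤ (b-a)/2^n
|error| ≤ (1 - (-1))/2^4 = 2/2^4
|error| ≤ 0.1250000000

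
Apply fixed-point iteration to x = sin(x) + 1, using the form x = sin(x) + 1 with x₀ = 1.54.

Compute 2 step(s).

Equation: x = sin(x) + 1
Fixed-point form: x = sin(x) + 1
x₀ = 1.54

x_1 = g(1.540000) = 1.999526
x_2 = g(1.999526) = 1.909495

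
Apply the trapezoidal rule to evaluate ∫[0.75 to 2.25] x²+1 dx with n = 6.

f(x) = x²+1
a = 0.75, b = 2.25, n = 6
h = (b - a)/n = 0.250000

Trapezoidal rule: (h/2)[f(x₀) + 2f(x₁) + 2f(x₂) + ... + f(xₙ)]

x_0 = 0.7500, f(x_0) = 1.562500, coefficient = 1
x_1 = 1.0000, f(x_1) = 2.000000, coefficient = 2
x_2 = 1.2500, f(x_2) = 2.562500, coefficient = 2
x_3 = 1.5000, f(x_3) = 3.250000, coefficient = 2
x_4 = 1.7500, f(x_4) = 4.062500, coefficient = 2
x_5 = 2.0000, f(x_5) = 5.000000, coefficient = 2
x_6 = 2.2500, f(x_6) = 6.062500, coefficient = 1

I ≈ (0.250000/2) × 41.375000 = 5.171875
Exact value: 5.156250
Error: 0.015625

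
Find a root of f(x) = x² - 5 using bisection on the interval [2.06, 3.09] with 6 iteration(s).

f(x) = x² - 5
Initial interval: [2.06, 3.09]

Iteration 1:
  c_1 = (2.060000 + 3.090000)/2 = 2.575000
  f(c_1) = f(2.575000) = 1.630625
  f(a) × f(c) < 0, new interval: [2.060000, 2.575000]
Iteration 2:
  c_2 = (2.060000 + 2.575000)/2 = 2.317500
  f(c_2) = f(2.317500) = 0.370806
  f(a) × f(c) < 0, new interval: [2.060000, 2.317500]
Iteration 3:
  c_3 = (2.060000 + 2.317500)/2 = 2.188750
  f(c_3) = f(2.188750) = -0.209373
  f(a) × f(c) ≥ 0, new interval: [2.188750, 2.317500]
Iteration 4:
  c_4 = (2.188750 + 2.317500)/2 = 2.253125
  f(c_4) = f(2.253125) = 0.076572
  f(a) × f(c) < 0, new interval: [2.188750, 2.253125]
Iteration 5:
  c_5 = (2.188750 + 2.253125)/2 = 2.220937
  f(c_5) = f(2.220937) = -0.067437
  f(a) × f(c) ≥ 0, new interval: [2.220937, 2.253125]
Iteration 6:
  c_6 = (2.220937 + 2.253125)/2 = 2.237031
  f(c_6) = f(2.237031) = 0.004309
  f(a) × f(c) < 0, new interval: [2.220937, 2.237031]

After 6 iteration(s), the approximation is c_6 = 2.237031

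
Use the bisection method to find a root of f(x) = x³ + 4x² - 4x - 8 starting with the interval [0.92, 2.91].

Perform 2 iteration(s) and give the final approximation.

f(x) = x³ + 4x² - 4x - 8
Initial interval: [0.92, 2.91]

Iteration 1:
  c_1 = (0.920000 + 2.910000)/2 = 1.915000
  f(c_1) = f(1.915000) = 6.031636
  f(a) × f(c) < 0, new interval: [0.920000, 1.915000]
Iteration 2:
  c_2 = (0.920000 + 1.915000)/2 = 1.417500
  f(c_2) = f(1.417500) = -2.784583
  f(a) × f(c) ≥ 0, new interval: [1.417500, 1.915000]

After 2 iteration(s), the approximation is c_2 = 1.417500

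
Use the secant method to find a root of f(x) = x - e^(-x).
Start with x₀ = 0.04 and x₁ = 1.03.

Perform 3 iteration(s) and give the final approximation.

f(x) = x - e^(-x)
x₀ = 0.04, x₁ = 1.03

Secant formula: x_{n+1} = x_n - f(x_n)(x_n - x_{n-1})/(f(x_n) - f(x_{n-1}))

Iteration 1:
  f(0.040000) = -0.920789
  f(1.030000) = 0.672993
  x_2 = 1.030000 - 0.672993×(1.030000 - 0.040000)/(0.672993 - (-0.920789))
       = 0.611961
Iteration 2:
  f(1.030000) = 0.672993
  f(0.611961) = 0.069675
  x_3 = 0.611961 - 0.069675×(0.611961 - 1.030000)/(0.069675 - 0.672993)
       = 0.563684
Iteration 3:
  f(0.611961) = 0.069675
  f(0.563684) = -0.005425
  x_4 = 0.563684 - (-0.005425)×(0.563684 - 0.611961)/(-0.005425 - 0.069675)
       = 0.567171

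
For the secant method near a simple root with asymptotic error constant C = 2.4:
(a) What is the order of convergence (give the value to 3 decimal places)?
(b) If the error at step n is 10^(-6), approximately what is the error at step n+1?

(a) Secant method has superlinear convergence with order φ = (1+√5)/2 ≈ 1.618.
    This means |e_{n+1}| ≈ C|e_n|^1.618.

(b) With |e_n| = 10^(-6) and C = 2.4:
    |e_{n+1}| ≈ 2.4 × (10^(-6))^1.618 = 2.4 × 10^(-9.71)

(a) ≈ 1.618 (golden ratio); (b) |e_{n+1}| ≈ 4.699e-10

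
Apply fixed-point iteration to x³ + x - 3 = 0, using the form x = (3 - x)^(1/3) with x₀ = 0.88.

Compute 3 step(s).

Equation: x³ + x - 3 = 0
Fixed-point form: x = (3 - x)^(1/3)
x₀ = 0.88

x_1 = g(0.880000) = 1.284632
x_2 = g(1.284632) = 1.197069
x_3 = g(1.197069) = 1.217100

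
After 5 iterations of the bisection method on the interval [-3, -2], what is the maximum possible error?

Bisection error bound: |error| ≤ (b-a)/2^n
|error| ≤ (-2 - (-3))/2^5 = 1/2^5
|error| ≤ 0.0312500000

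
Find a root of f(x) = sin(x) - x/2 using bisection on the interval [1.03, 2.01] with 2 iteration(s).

f(x) = sin(x) - x/2
Initial interval: [1.03, 2.01]

Iteration 1:
  c_1 = (1.030000 + 2.010000)/2 = 1.520000
  f(c_1) = f(1.520000) = 0.238710
  f(a) × f(c) ≥ 0, new interval: [1.520000, 2.010000]
Iteration 2:
  c_2 = (1.520000 + 2.010000)/2 = 1.765000
  f(c_2) = f(1.765000) = 0.098702
  f(a) × f(c) ≥ 0, new interval: [1.765000, 2.010000]

After 2 iteration(s), the approximation is c_2 = 1.765000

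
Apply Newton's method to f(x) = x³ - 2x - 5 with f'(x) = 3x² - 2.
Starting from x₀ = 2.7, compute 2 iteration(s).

f(x) = x³ - 2x - 5
f'(x) = 3x² - 2
x₀ = 2.7

Newton-Raphson formula: x_{n+1} = x_n - f(x_n)/f'(x_n)

Iteration 1:
  f(2.700000) = 9.283000
  f'(2.700000) = 19.870000
  x_1 = 2.700000 - 9.283000/19.870000 = 2.232813
Iteration 2:
  f(2.232813) = 1.665964
  f'(2.232813) = 12.956366
  x_2 = 2.232813 - 1.665964/12.956366 = 2.104231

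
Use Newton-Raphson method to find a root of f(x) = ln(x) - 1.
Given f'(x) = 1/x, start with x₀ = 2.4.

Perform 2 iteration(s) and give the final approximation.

f(x) = ln(x) - 1
f'(x) = 1/x
x₀ = 2.4

Newton-Raphson formula: x_{n+1} = x_n - f(x_n)/f'(x_n)

Iteration 1:
  f(2.400000) = -0.124531
  f'(2.400000) = 0.416667
  x_1 = 2.400000 - (-0.124531)/0.416667 = 2.698875
Iteration 2:
  f(2.698875) = -0.007165
  f'(2.698875) = 0.370525
  x_2 = 2.698875 - (-0.007165)/0.370525 = 2.718212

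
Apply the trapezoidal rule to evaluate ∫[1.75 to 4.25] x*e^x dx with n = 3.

f(x) = x*e^x
a = 1.75, b = 4.25, n = 3
h = (b - a)/n = 0.833333

Trapezoidal rule: (h/2)[f(x₀) + 2f(x₁) + 2f(x₂) + ... + f(xₙ)]

x_0 = 1.7500, f(x_0) = 10.070555, coefficient = 1
x_1 = 2.5833, f(x_1) = 34.206439, coefficient = 2
x_2 = 3.4167, f(x_2) = 104.097929, coefficient = 2
x_3 = 4.2500, f(x_3) = 297.948002, coefficient = 1

I ≈ (0.833333/2) × 584.627293 = 243.594705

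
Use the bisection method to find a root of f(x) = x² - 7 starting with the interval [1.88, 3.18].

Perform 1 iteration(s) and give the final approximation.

f(x) = x² - 7
Initial interval: [1.88, 3.18]

Iteration 1:
  c_1 = (1.880000 + 3.180000)/2 = 2.530000
  f(c_1) = f(2.530000) = -0.599100
  f(a) × f(c) ≥ 0, new interval: [2.530000, 3.180000]

After 1 iteration(s), the approximation is c_1 = 2.530000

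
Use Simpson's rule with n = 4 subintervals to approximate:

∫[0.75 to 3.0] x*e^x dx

f(x) = x*e^x
a = 0.75, b = 3.0, n = 4
h = (b - a)/n = 0.562500

Simpson's rule: (h/3)[f(x₀) + 4f(x₁) + 2f(x₂) + ... + f(xₙ)]

x_0 = 0.7500, f(x_0) = 1.587750, coefficient = 1
x_1 = 1.3125, f(x_1) = 4.876529, coefficient = 4
x_2 = 1.8750, f(x_2) = 12.226536, coefficient = 2
x_3 = 2.4375, f(x_3) = 27.895710, coefficient = 4
x_4 = 3.0000, f(x_4) = 60.256611, coefficient = 1

I ≈ (0.562500/3) × 217.386390 = 40.759948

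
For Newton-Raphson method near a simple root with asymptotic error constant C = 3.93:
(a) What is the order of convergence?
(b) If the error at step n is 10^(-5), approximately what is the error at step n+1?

(a) Newton-Raphson has quadratic (order 2) convergence near simple roots.
    This means |e_{n+1}| ≈ C|e_n|².

(b) With |e_n| = 10^(-5) and C = 3.93:
    |e_{n+1}| ≈ 3.93 × (10^(-5))² = 3.93 × 10^(-10)

(a) 2 (quadratic); (b) |e_{n+1}| ≈ 3.930e-10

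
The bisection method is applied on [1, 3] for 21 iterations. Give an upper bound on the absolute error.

Bisection error bound: |error| ≤ (b-a)/2^n
|error| ≤ (3 - 1)/2^21 = 2/2^21
|error| ≤ 0.0000009537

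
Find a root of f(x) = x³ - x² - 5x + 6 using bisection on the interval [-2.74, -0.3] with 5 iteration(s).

f(x) = x³ - x² - 5x + 6
Initial interval: [-2.74, -0.3]

Iteration 1:
  c_1 = (-2.740000 + (-0.300000))/2 = -1.520000
  f(c_1) = f(-1.520000) = 7.777792
  f(a) × f(c) < 0, new interval: [-2.740000, -1.520000]
Iteration 2:
  c_2 = (-2.740000 + (-1.520000))/2 = -2.130000
  f(c_2) = f(-2.130000) = 2.449503
  f(a) × f(c) < 0, new interval: [-2.740000, -2.130000]
Iteration 3:
  c_3 = (-2.740000 + (-2.130000))/2 = -2.435000
  f(c_3) = f(-2.435000) = -2.191888
  f(a) × f(c) ≥ 0, new interval: [-2.435000, -2.130000]
Iteration 4:
  c_4 = (-2.435000 + (-2.130000))/2 = -2.282500
  f(c_4) = f(-2.282500) = 0.311311
  f(a) × f(c) < 0, new interval: [-2.435000, -2.282500]
Iteration 5:
  c_5 = (-2.435000 + (-2.282500))/2 = -2.358750
  f(c_5) = f(-2.358750) = -0.893333
  f(a) × f(c) ≥ 0, new interval: [-2.358750, -2.282500]

After 5 iteration(s), the approximation is c_5 = -2.358750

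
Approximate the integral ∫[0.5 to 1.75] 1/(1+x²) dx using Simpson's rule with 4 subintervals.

f(x) = 1/(1+x²)
a = 0.5, b = 1.75, n = 4
h = (b - a)/n = 0.312500

Simpson's rule: (h/3)[f(x₀) + 4f(x₁) + 2f(x₂) + ... + f(xₙ)]

x_0 = 0.5000, f(x_0) = 0.800000, coefficient = 1
x_1 = 0.8125, f(x_1) = 0.602353, coefficient = 4
x_2 = 1.1250, f(x_2) = 0.441379, coefficient = 2
x_3 = 1.4375, f(x_3) = 0.326115, coefficient = 4
x_4 = 1.7500, f(x_4) = 0.246154, coefficient = 1

I ≈ (0.312500/3) × 5.642783 = 0.587790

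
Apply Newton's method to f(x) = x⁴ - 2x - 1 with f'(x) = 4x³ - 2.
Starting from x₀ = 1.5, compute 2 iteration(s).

f(x) = x⁴ - 2x - 1
f'(x) = 4x³ - 2
x₀ = 1.5

Newton-Raphson formula: x_{n+1} = x_n - f(x_n)/f'(x_n)

Iteration 1:
  f(1.500000) = 1.062500
  f'(1.500000) = 11.500000
  x_1 = 1.500000 - 1.062500/11.500000 = 1.407609
Iteration 2:
  f(1.407609) = 0.110579
  f'(1.407609) = 9.155931
  x_2 = 1.407609 - 0.110579/9.155931 = 1.395531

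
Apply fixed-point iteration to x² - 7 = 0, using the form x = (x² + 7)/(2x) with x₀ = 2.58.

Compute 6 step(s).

Equation: x² - 7 = 0
Fixed-point form: x = (x² + 7)/(2x)
x₀ = 2.58

x_1 = g(2.580000) = 2.646589
x_2 = g(2.646589) = 2.645751
x_3 = g(2.645751) = 2.645751
x_4 = g(2.645751) = 2.645751
x_5 = g(2.645751) = 2.645751
x_6 = g(2.645751) = 2.645751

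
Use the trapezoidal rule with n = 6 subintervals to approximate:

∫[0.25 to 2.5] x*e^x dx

f(x) = x*e^x
a = 0.25, b = 2.5, n = 6
h = (b - a)/n = 0.375000

Trapezoidal rule: (h/2)[f(x₀) + 2f(x₁) + 2f(x₂) + ... + f(xₙ)]

x_0 = 0.2500, f(x_0) = 0.321006, coefficient = 1
x_1 = 0.6250, f(x_1) = 1.167654, coefficient = 2
x_2 = 1.0000, f(x_2) = 2.718282, coefficient = 2
x_3 = 1.3750, f(x_3) = 5.438230, coefficient = 2
x_4 = 1.7500, f(x_4) = 10.070555, coefficient = 2
x_5 = 2.1250, f(x_5) = 17.792407, coefficient = 2
x_6 = 2.5000, f(x_6) = 30.456235, coefficient = 1

I ≈ (0.375000/2) × 105.151497 = 19.715906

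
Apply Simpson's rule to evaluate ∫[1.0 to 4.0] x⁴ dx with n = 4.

f(x) = x⁴
a = 1.0, b = 4.0, n = 4
h = (b - a)/n = 0.750000

Simpson's rule: (h/3)[f(x₀) + 4f(x₁) + 2f(x₂) + ... + f(xₙ)]

x_0 = 1.0000, f(x_0) = 1.000000, coefficient = 1
x_1 = 1.7500, f(x_1) = 9.378906, coefficient = 4
x_2 = 2.5000, f(x_2) = 39.062500, coefficient = 2
x_3 = 3.2500, f(x_3) = 111.566406, coefficient = 4
x_4 = 4.0000, f(x_4) = 256.000000, coefficient = 1

I ≈ (0.750000/3) × 818.906250 = 204.726562
Exact value: 204.600000
Error: 0.126562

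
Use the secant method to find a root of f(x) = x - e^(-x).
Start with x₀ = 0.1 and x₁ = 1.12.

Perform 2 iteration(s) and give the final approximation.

f(x) = x - e^(-x)
x₀ = 0.1, x₁ = 1.12

Secant formula: x_{n+1} = x_n - f(x_n)(x_n - x_{n-1})/(f(x_n) - f(x_{n-1}))

Iteration 1:
  f(0.100000) = -0.804837
  f(1.120000) = 0.793720
  x_2 = 1.120000 - 0.793720×(1.120000 - 0.100000)/(0.793720 - (-0.804837))
       = 0.613547
Iteration 2:
  f(1.120000) = 0.793720
  f(0.613547) = 0.072120
  x_3 = 0.613547 - 0.072120×(0.613547 - 1.120000)/(0.072120 - 0.793720)
       = 0.562930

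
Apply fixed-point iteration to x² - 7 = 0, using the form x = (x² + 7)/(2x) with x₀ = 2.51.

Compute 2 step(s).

Equation: x² - 7 = 0
Fixed-point form: x = (x² + 7)/(2x)
x₀ = 2.51

x_1 = g(2.510000) = 2.649422
x_2 = g(2.649422) = 2.645754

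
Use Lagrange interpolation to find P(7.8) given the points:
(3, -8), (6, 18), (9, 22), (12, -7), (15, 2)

Lagrange interpolation formula:
P(x) = Σ yᵢ × Lᵢ(x)
where Lᵢ(x) = Π_{j≠i} (x - xⱼ)/(xᵢ - xⱼ)

L_0(7.8) = (7.8 - 6)/(3 - 6) × (7.8 - 9)/(3 - 9) × (7.8 - 12)/(3 - 12) × (7.8 - 15)/(3 - 15) = -0.033600
L_1(7.8) = (7.8 - 3)/(6 - 3) × (7.8 - 9)/(6 - 9) × (7.8 - 12)/(6 - 12) × (7.8 - 15)/(6 - 15) = 0.358400
L_2(7.8) = (7.8 - 3)/(9 - 3) × (7.8 - 6)/(9 - 6) × (7.8 - 12)/(9 - 12) × (7.8 - 15)/(9 - 15) = 0.806400
L_3(7.8) = (7.8 - 3)/(12 - 3) × (7.8 - 6)/(12 - 6) × (7.8 - 9)/(12 - 9) × (7.8 - 15)/(12 - 15) = -0.153600
L_4(7.8) = (7.8 - 3)/(15 - 3) × (7.8 - 6)/(15 - 6) × (7.8 - 9)/(15 - 9) × (7.8 - 12)/(15 - 12) = 0.022400

P(7.8) = (-8)×L_0(7.8) + 18×L_1(7.8) + 22×L_2(7.8) + (-7)×L_3(7.8) + 2×L_4(7.8)
P(7.8) = 25.580800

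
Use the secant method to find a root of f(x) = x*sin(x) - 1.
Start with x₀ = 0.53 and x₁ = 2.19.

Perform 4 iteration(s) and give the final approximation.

f(x) = x*sin(x) - 1
x₀ = 0.53, x₁ = 2.19

Secant formula: x_{n+1} = x_n - f(x_n)(x_n - x_{n-1})/(f(x_n) - f(x_{n-1}))

Iteration 1:
  f(0.530000) = -0.732067
  f(2.190000) = 0.783407
  x_2 = 2.190000 - 0.783407×(2.190000 - 0.530000)/(0.783407 - (-0.732067))
       = 1.331882
Iteration 2:
  f(2.190000) = 0.783407
  f(1.331882) = 0.294051
  x_3 = 1.331882 - 0.294051×(1.331882 - 2.190000)/(0.294051 - 0.783407)
       = 0.816244
Iteration 3:
  f(1.331882) = 0.294051
  f(0.816244) = -0.405302
  x_4 = 0.816244 - (-0.405302)×(0.816244 - 1.331882)/(-0.405302 - 0.294051)
       = 1.115076
Iteration 4:
  f(0.816244) = -0.405302
  f(1.115076) = 0.001277
  x_5 = 1.115076 - 0.001277×(1.115076 - 0.816244)/(0.001277 - (-0.405302))
       = 1.114138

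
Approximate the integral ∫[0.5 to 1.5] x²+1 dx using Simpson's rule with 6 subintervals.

f(x) = x²+1
a = 0.5, b = 1.5, n = 6
h = (b - a)/n = 0.166667

Simpson's rule: (h/3)[f(x₀) + 4f(x₁) + 2f(x₂) + ... + f(xₙ)]

x_0 = 0.5000, f(x_0) = 1.250000, coefficient = 1
x_1 = 0.6667, f(x_1) = 1.444444, coefficient = 4
x_2 = 0.8333, f(x_2) = 1.694444, coefficient = 2
x_3 = 1.0000, f(x_3) = 2.000000, coefficient = 4
x_4 = 1.1667, f(x_4) = 2.361111, coefficient = 2
x_5 = 1.3333, f(x_5) = 2.777778, coefficient = 4
x_6 = 1.5000, f(x_6) = 3.250000, coefficient = 1

I ≈ (0.166667/3) × 37.500000 = 2.083333
Exact value: 2.083333
Error: 0.000000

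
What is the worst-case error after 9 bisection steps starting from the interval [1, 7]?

Bisection error bound: |error| ≤ (b-a)/2^n
|error| ≤ (7 - 1)/2^9 = 6/2^9
|error| ≤ 0.0117187500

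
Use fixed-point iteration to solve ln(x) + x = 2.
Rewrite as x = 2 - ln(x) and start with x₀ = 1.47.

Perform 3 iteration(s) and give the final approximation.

Equation: ln(x) + x = 2
Fixed-point form: x = 2 - ln(x)
x₀ = 1.47

x_1 = g(1.470000) = 1.614738
x_2 = g(1.614738) = 1.520828
x_3 = g(1.520828) = 1.580745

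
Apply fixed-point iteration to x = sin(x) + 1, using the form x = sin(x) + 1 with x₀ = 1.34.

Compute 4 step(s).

Equation: x = sin(x) + 1
Fixed-point form: x = sin(x) + 1
x₀ = 1.34

x_1 = g(1.340000) = 1.973485
x_2 = g(1.973485) = 1.920011
x_3 = g(1.920011) = 1.939642
x_4 = g(1.939642) = 1.932744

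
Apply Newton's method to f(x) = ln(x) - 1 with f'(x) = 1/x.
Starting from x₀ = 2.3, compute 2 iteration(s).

f(x) = ln(x) - 1
f'(x) = 1/x
x₀ = 2.3

Newton-Raphson formula: x_{n+1} = x_n - f(x_n)/f'(x_n)

Iteration 1:
  f(2.300000) = -0.167091
  f'(2.300000) = 0.434783
  x_1 = 2.300000 - (-0.167091)/0.434783 = 2.684309
Iteration 2:
  f(2.684309) = -0.012577
  f'(2.684309) = 0.372535
  x_2 = 2.684309 - (-0.012577)/0.372535 = 2.718069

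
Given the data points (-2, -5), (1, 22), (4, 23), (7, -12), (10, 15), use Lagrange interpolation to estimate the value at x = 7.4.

Lagrange interpolation formula:
P(x) = Σ yᵢ × Lᵢ(x)
where Lᵢ(x) = Π_{j≠i} (x - xⱼ)/(xᵢ - xⱼ)

L_0(7.4) = (7.4 - 1)/(-2 - 1) × (7.4 - 4)/(-2 - 4) × (7.4 - 7)/(-2 - 7) × (7.4 - 10)/(-2 - 10) = -0.011641
L_1(7.4) = (7.4 - (-2))/(1 - (-2)) × (7.4 - 4)/(1 - 4) × (7.4 - 7)/(1 - 7) × (7.4 - 10)/(1 - 10) = 0.068392
L_2(7.4) = (7.4 - (-2))/(4 - (-2)) × (7.4 - 1)/(4 - 1) × (7.4 - 7)/(4 - 7) × (7.4 - 10)/(4 - 10) = -0.193106
L_3(7.4) = (7.4 - (-2))/(7 - (-2)) × (7.4 - 1)/(7 - 1) × (7.4 - 4)/(7 - 4) × (7.4 - 10)/(7 - 10) = 1.094268
L_4(7.4) = (7.4 - (-2))/(10 - (-2)) × (7.4 - 1)/(10 - 1) × (7.4 - 4)/(10 - 4) × (7.4 - 7)/(10 - 7) = 0.042087

P(7.4) = (-5)×L_0(7.4) + 22×L_1(7.4) + 23×L_2(7.4) + (-12)×L_3(7.4) + 15×L_4(7.4)
P(7.4) = -15.378528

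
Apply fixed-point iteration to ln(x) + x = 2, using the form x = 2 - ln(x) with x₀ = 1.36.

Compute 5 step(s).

Equation: ln(x) + x = 2
Fixed-point form: x = 2 - ln(x)
x₀ = 1.36

x_1 = g(1.360000) = 1.692515
x_2 = g(1.692515) = 1.473784
x_3 = g(1.473784) = 1.612167
x_4 = g(1.612167) = 1.522421
x_5 = g(1.522421) = 1.579698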